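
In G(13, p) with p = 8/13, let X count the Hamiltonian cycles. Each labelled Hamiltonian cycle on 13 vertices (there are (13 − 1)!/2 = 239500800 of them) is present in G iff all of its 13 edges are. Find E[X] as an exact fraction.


K_13 has (13 − 1)!/2 = 239500800 labelled Hamiltonian cycles.
For each such Hamiltonian cycle H, let X_H = 1 if all 13 edges of H are present in G. Then P[X_H = 1] = p^{13} = (8/13)^{13} = 549755813888/302875106592253.
By linearity of expectation: E[X] = Σ_H E[X_H] = 239500800 · p^{13} = 239500800 · 549755813888/302875106592253 = 131666957230827110400/302875106592253.
Numerically: E[X] ≈ 4.35e+05.

E[X] = 239500800 · (8/13)^{13} = 131666957230827110400/302875106592253 ≈ 4.35e+05.


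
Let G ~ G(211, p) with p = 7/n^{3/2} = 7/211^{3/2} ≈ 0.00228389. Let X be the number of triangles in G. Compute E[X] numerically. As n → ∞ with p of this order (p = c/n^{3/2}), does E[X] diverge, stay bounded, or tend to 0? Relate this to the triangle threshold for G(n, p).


Number of potential triangles: C(211, 3) = 1543465.
Each occurs with probability p³ ≈ (0.00228389)³ ≈ 1.19130529e-08.
By linearity: E[X] = C(211, 3)·p³ ≈ 1543465 · 1.19130529e-08 ≈ 0.018387.
Since α = 3/2 > 1, p = c/n^{3/2} = o(1/n) is below the triangle threshold p ~ 1/n. Asymptotically E[X] ~ (c³/6)·n^{3(1−α)} = (7³/6)·n^{-1.5} → 0, so by Markov's inequality G has no triangles w.h.p.

E[X] ≈ 0.018387; in regime p = Θ(1/n^{3/2}) E[X] tends to 0 (below the triangle threshold p ~ 1/n).


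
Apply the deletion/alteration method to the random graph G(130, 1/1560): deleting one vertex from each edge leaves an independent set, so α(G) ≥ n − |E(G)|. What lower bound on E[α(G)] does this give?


E[|E(G)|] = C(130, 2)·p = 8385 · (1/1560) = 43/8.
E[α(G)] ≥ n − E[|E(G)|] = 130 − 43/8 = 997/8.
Numerically: ≈ 124.625.
(This is only a lower bound; the true E[α(G)] may be larger.)

E[α(G)] ≥ 997/8 ≈ 124.625.


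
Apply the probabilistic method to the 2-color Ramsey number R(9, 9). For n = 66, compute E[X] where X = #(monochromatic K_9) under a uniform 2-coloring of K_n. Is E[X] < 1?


E[X] = C(66, 9) · 2^{1 − 36} = 37014131440 · 2^{−35} = 37014131440/34359738368.
As a reduced fraction: E[X] = 2313383215/2147483648 ≈ 1.07725.
Is E[X] < 1? NO.
Since E[X] ≥ 1, the first-moment bound is inconclusive at n = 66; it does NOT by itself certify R(9, 9) > 66.

E[X] = 2313383215/2147483648 ≈ 1.07725; E[X] ≥ 1; first-moment method inconclusive here.


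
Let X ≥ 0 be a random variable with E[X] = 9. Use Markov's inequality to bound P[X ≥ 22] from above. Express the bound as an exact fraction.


μ = E[X] = 9, a = 22.
Markov: P[X ≥ 22] ≤ μ/a = (9)/22 = 9/22.
Numerically: ≈ 0.409091.
(Since a = 22 > μ = 9.000000, the bound 9/22 is < 1 and informative.)

P[X ≥ 22] ≤ 9/22 ≈ 0.409091.


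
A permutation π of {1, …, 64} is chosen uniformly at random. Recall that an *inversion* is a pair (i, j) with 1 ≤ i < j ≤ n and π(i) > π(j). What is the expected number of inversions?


Write X = Σ X_I over the C(64, 2) = 2016 pairs i < j, with X_I the indicator of one inversion.
There are 2016 indicators.
For each fixed pair i < j, the values π(i) and π(j) are two distinct elements of {1, …, 64} in uniformly random order; by symmetry P[π(i) > π(j)] = 1/2.
By linearity: E[X] = 2016 · (1/2) = C(64, 2) · (1/2) = 2016/2 = 1008 ≈ 1008.0000.

E[X] = 1008 = 1008.0000.


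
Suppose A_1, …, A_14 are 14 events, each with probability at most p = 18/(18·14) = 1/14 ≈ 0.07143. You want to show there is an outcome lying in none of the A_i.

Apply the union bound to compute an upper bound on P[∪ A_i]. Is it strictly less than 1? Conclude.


Union bound: P[∪_{i=1}^{14} A_i] ≤ Σ_i P[A_i] ≤ 14·p = 14·(1/14) = 1.
Numerically: 1 ≈ 1.00000.
Is 1 < 1? NO.
Since the bound 1 is ≥ 1, the union bound is uninformative here; it does NOT by itself certify existence.

14·p = 1 ≈ 1.00000; existence NOT certified by the union bound.


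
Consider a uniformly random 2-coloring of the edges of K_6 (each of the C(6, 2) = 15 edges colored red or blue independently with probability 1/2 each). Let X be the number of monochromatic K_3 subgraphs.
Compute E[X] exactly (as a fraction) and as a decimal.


Let X = Σ_S X_S over the C(6, 3) = 20 subsets S of size 3, where X_S = 1 if the K_3 on S is monochromatic.
For a fixed S, the K_3 on S has C(3, 2) = 3 edges. P[all 3 edges red] = (1/2)^3, and likewise for blue, so P[monochromatic] = 2·(1/2)^3 = 2^{1 − 3} = 1/4.
By linearity: E[X] = C(6, 3) · 2^{1 − 3} = 20 · 1/4 = 5.
Numerically: E[X] ≈ 5.00000.

E[X] = C(6,3)·2^(1−C(3,2)) = 5 ≈ 5.00000.


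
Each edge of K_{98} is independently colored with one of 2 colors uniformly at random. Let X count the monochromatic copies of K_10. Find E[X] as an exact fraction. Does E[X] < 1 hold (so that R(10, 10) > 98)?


E[X] = C(98, 10) · 2^{1 − 45} = 14005614014756 · 2^{−44} = 14005614014756/17592186044416.
As a reduced fraction: E[X] = 3501403503689/4398046511104 ≈ 0.79613.
Is E[X] < 1? YES.
Since E[X] < 1, there exists a 2-coloring of K_{98} with no monochromatic K_10; hence R(10, 10) > 98.

E[X] = 3501403503689/4398046511104 ≈ 0.79613; E[X] < 1, so R(10, 10) > 98.


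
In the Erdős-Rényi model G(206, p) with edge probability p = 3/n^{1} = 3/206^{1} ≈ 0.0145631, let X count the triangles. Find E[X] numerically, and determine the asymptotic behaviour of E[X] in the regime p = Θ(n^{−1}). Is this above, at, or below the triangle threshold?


Number of potential triangles: C(206, 3) = 1435820.
Each occurs with probability p³ ≈ (0.0145631)³ ≈ 3.08860310e-06.
By linearity: E[X] = C(206, 3)·p³ ≈ 1435820 · 3.08860310e-06 ≈ 4.434678.
Here α = 1, so p = 3/n is exactly at the triangle threshold p ~ 1/n. Asymptotically E[X] → c³/6 = 3³/6 = 9/2 ≈ 4.500000, a bounded constant. In this regime the triangle count is asymptotically Poisson(c³/6).

E[X] ≈ 4.434678; in regime p = Θ(1/n^{1}) E[X] stays bounded (at the triangle threshold p ~ 1/n).


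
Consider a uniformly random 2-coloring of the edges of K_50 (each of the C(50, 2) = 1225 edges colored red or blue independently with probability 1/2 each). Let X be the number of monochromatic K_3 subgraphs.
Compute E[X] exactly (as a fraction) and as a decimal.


Let X = Σ_S X_S over the C(50, 3) = 19600 subsets S of size 3, where X_S = 1 if the K_3 on S is monochromatic.
For a fixed S, the K_3 on S has C(3, 2) = 3 edges. P[all 3 edges red] = (1/2)^3, and likewise for blue, so P[monochromatic] = 2·(1/2)^3 = 2^{1 − 3} = 1/4.
Summing: E[X] = C(50, 3) · 2^{1 − 3} = 19600 · 1/4 = 4900.
Numerically: E[X] ≈ 4900.000.

E[X] = C(50,3)·2^(1−C(3,2)) = 4900 ≈ 4900.000.


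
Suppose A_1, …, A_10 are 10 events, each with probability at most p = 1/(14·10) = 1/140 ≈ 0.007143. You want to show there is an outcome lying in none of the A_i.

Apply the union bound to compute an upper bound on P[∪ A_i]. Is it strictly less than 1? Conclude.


Union bound: P[∪_{i=1}^{10} A_i] ≤ Σ_i P[A_i] ≤ 10·p = 10·(1/140) = 1/14.
Numerically: 1/14 ≈ 0.071429.
Is 1/14 < 1? YES.
Since P[∪ A_i] ≤ 1/14 < 1, the complement has P[∩ A_i^c] ≥ 1 − 1/14 = 13/14 > 0, so some outcome avoids every A_i.

10·p = 1/14 ≈ 0.071429; existence CERTIFIED by the union bound.


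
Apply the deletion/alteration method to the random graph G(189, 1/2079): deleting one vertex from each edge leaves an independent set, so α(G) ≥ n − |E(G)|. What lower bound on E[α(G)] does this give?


E[|E(G)|] = C(189, 2)·p = 17766 · (1/2079) = 94/11.
E[α(G)] ≥ n − E[|E(G)|] = 189 − 94/11 = 1985/11.
Numerically: ≈ 180.454545.
(This is only a lower bound; the true E[α(G)] may be larger.)

E[α(G)] ≥ 1985/11 ≈ 180.454545.


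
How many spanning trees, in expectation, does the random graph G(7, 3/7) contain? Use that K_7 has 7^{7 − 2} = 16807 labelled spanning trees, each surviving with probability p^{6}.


K_7 has 7^{7 − 2} = 16807 labelled spanning trees.
For each such spanning tree H, let X_H = 1 if all 6 edges of H are present in G. Then P[X_H = 1] = p^{6} = (3/7)^{6} = 729/117649.
Summing the indicators: E[X] = Σ_H E[X_H] = 16807 · p^{6} = 16807 · 729/117649 = 729/7.
Numerically: E[X] ≈ 104.

E[X] = 16807 · (3/7)^{6} = 729/7 ≈ 104.


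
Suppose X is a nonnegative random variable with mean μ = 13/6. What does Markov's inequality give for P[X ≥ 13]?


μ = E[X] = 13/6, a = 13.
Markov: P[X ≥ 13] ≤ μ/a = (13/6)/13 = 1/6.
Numerically: ≈ 0.1667.
(Since a = 13 > μ = 2.1667, the bound 1/6 is < 1 and informative.)

P[X ≥ 13] ≤ 1/6 ≈ 0.1667.


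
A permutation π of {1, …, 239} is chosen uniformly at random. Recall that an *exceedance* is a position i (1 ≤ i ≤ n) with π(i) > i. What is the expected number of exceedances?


Write X = Σ_{i=1}^{239} X_i, where X_i = 1_{π(i) > i}.
For each fixed i, π(i) is uniform over {1, …, 239} (marginal of a uniform permutation), so P[π(i) > i] = (n − i)/n. Summing: Σ_{i=1}^{239} (n − i)/n = (0 + 1 + … + 238)/239 = 239(239 − 1)/(2·239) = (239 − 1)/2.
Hence E[X] = Σ_{i=1}^{239} (239 − i)/239 = 119 ≈ 119.00000.

E[X] = 119 = 119.00000.


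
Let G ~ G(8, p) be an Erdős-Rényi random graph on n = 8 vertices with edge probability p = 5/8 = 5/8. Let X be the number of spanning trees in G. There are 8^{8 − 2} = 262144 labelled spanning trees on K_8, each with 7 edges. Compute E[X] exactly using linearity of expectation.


K_8 has 8^{8 − 2} = 262144 labelled spanning trees.
For each such spanning tree H, let X_H = 1 if all 7 edges of H are present in G. Then P[X_H = 1] = p^{7} = (5/8)^{7} = 78125/2097152.
Summing the indicators: E[X] = Σ_H E[X_H] = 262144 · p^{7} = 262144 · 78125/2097152 = 78125/8.
Numerically: E[X] ≈ 9765.62.

E[X] = 262144 · (5/8)^{7} = 78125/8 ≈ 9765.62.


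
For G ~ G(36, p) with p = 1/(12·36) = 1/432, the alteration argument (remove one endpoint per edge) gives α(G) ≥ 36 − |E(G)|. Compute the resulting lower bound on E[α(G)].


E[|E(G)|] = C(36, 2)·p = 630 · (1/432) = 35/24.
E[α(G)] ≥ n − E[|E(G)|] = 36 − 35/24 = 829/24.
Numerically: ≈ 34.541667.
(This is only a lower bound; the true E[α(G)] may be larger.)

E[α(G)] ≥ 829/24 ≈ 34.541667.


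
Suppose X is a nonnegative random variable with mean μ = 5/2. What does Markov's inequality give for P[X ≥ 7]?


μ = E[X] = 5/2, a = 7.
Markov: P[X ≥ 7] ≤ μ/a = (5/2)/7 = 5/14.
Numerically: ≈ 0.357143.
(Since a = 7 > μ = 2.500000, the bound 5/14 is < 1 and informative.)

P[X ≥ 7] ≤ 5/14 ≈ 0.357143.


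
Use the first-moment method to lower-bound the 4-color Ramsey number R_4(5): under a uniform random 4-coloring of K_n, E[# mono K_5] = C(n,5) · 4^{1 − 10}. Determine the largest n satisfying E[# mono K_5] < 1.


We need C(n, 5) · 4^{1 − 10} < 1, i.e. C(n, 5) < 4^{10 − 1} = 262144.
Check values of n near the boundary:
  n = 32: C(32, 5) = 201376; 201376 < 262144? YES
  n = 33: C(33, 5) = 237336; 237336 < 262144? YES
  n = 34: C(34, 5) = 278256; 278256 < 262144? NO
  n = 35: C(35, 5) = 324632; 324632 < 262144? NO
  n = 36: C(36, 5) = 376992; 376992 < 262144? NO
The largest n with C(n, 5) < 262144 is n = 33 (where E[X] = 29667/32768 ≈ 0.9054). Hence R_4(5) > 33, i.e. R_4(5) ≥ 34.

Largest n = 33; hence R_4(5) > 33.


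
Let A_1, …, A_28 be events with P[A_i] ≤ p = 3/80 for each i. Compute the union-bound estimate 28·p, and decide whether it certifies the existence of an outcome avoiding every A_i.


Union bound: P[∪_{i=1}^{28} A_i] ≤ Σ_i P[A_i] ≤ 28·p = 28·(3/80) = 21/20.
Numerically: 21/20 ≈ 1.0500000.
Is 21/20 < 1? NO.
Since the bound 21/20 is ≥ 1, the union bound is uninformative here; it does NOT by itself certify existence.

28·p = 21/20 ≈ 1.0500000; existence NOT certified by the union bound.


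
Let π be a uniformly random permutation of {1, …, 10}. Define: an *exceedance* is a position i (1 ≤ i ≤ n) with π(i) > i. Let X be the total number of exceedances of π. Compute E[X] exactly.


Write X = Σ_{i=1}^{10} X_i, where X_i = 1_{π(i) > i}.
For each fixed i, π(i) is uniform over {1, …, 10} (marginal of a uniform permutation), so P[π(i) > i] = (n − i)/n. Summing: Σ_{i=1}^{10} (n − i)/n = (0 + 1 + … + 9)/10 = 10(10 − 1)/(2·10) = (10 − 1)/2.
Hence E[X] = Σ_{i=1}^{10} (10 − i)/10 = 9/2 ≈ 4.500.

E[X] = 9/2 = 4.500.


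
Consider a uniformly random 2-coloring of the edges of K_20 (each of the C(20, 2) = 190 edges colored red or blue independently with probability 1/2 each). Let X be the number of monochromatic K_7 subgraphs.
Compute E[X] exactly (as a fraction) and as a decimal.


Let X = Σ_S X_S over the C(20, 7) = 77520 subsets S of size 7, where X_S = 1 if the K_7 on S is monochromatic.
For a fixed S, the K_7 on S has C(7, 2) = 21 edges. P[all 21 edges red] = (1/2)^21, and likewise for blue, so P[monochromatic] = 2·(1/2)^21 = 2^{1 − 21} = 1/1048576.
By linearity of expectation: E[X] = C(20, 7) · 2^{1 − 21} = 77520 · 1/1048576 = 4845/65536.
Numerically: E[X] ≈ 0.07393.

E[X] = C(20,7)·2^(1−C(7,2)) = 4845/65536 ≈ 0.07393.


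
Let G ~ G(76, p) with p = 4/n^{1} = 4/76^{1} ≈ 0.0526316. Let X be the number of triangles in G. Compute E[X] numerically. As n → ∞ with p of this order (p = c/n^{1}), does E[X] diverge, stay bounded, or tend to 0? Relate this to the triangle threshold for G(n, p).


Number of potential triangles: C(76, 3) = 70300.
Each occurs with probability p³ ≈ (0.0526316)³ ≈ 1.45793847e-04.
By linearity: E[X] = C(76, 3)·p³ ≈ 70300 · 1.45793847e-04 ≈ 10.249307.
Here α = 1, so p = 4/n is exactly at the triangle threshold p ~ 1/n. Asymptotically E[X] → c³/6 = 4³/6 = 32/3 ≈ 10.666667, a bounded constant. In this regime the triangle count is asymptotically Poisson(c³/6).

E[X] ≈ 10.249307; in regime p = Θ(1/n^{1}) E[X] stays bounded (at the triangle threshold p ~ 1/n).


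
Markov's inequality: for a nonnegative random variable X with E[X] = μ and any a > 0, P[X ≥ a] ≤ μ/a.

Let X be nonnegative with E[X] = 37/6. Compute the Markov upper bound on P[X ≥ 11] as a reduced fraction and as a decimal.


μ = E[X] = 37/6, a = 11.
Markov: P[X ≥ 11] ≤ μ/a = (37/6)/11 = 37/66.
Numerically: ≈ 0.560606.
(Since a = 11 > μ = 6.166667, the bound 37/66 is < 1 and informative.)

P[X ≥ 11] ≤ 37/66 ≈ 0.560606.


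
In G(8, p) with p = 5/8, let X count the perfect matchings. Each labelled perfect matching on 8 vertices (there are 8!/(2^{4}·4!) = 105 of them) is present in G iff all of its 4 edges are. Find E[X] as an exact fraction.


K_8 has 8!/(2^{4}·4!) = 105 labelled perfect matchings.
For each such perfect matching H, let X_H = 1 if all 4 edges of H are present in G. Then P[X_H = 1] = p^{4} = (5/8)^{4} = 625/4096.
By linearity of expectation: E[X] = Σ_H E[X_H] = 105 · p^{4} = 105 · 625/4096 = 65625/4096.
Numerically: E[X] ≈ 16.02.

E[X] = 105 · (5/8)^{4} = 65625/4096 ≈ 16.02.


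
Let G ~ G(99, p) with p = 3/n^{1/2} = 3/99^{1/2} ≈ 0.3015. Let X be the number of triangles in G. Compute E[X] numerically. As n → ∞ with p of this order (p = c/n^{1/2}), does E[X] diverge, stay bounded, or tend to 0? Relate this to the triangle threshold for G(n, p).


Number of potential triangles: C(99, 3) = 156849.
Each occurs with probability p³ ≈ (0.3015)³ ≈ 2.741012e-02.
By linearity: E[X] = C(99, 3)·p³ ≈ 156849 · 2.741012e-02 ≈ 4299.2503.
Since α = 1/2 < 1, p = c/n^{1/2} ≫ 1/n is above the triangle threshold p ~ 1/n. Asymptotically E[X] ~ (c³/6)·n^{3(1−α)} = (3³/6)·n^{1.5} → ∞; triangles are abundant w.h.p.

E[X] ≈ 4299.2503; in regime p = Θ(1/n^{1/2}) E[X] diverges (above the triangle threshold p ~ 1/n).


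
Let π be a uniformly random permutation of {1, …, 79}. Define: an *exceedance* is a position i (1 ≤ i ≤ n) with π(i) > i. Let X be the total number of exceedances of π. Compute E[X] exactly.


Write X = Σ_{i=1}^{79} X_i, where X_i = 1_{π(i) > i}.
For each fixed i, π(i) is uniform over {1, …, 79} (marginal of a uniform permutation), so P[π(i) > i] = (n − i)/n. Summing: Σ_{i=1}^{79} (n − i)/n = (0 + 1 + … + 78)/79 = 79(79 − 1)/(2·79) = (79 − 1)/2.
Hence E[X] = Σ_{i=1}^{79} (79 − i)/79 = 39 ≈ 39.00000.

E[X] = 39 = 39.00000.


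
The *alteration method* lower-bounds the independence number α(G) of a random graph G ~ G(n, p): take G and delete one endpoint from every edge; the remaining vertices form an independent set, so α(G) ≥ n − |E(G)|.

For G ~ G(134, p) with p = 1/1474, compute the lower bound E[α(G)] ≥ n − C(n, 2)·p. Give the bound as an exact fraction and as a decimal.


E[|E(G)|] = C(134, 2)·p = 8911 · (1/1474) = 133/22.
E[α(G)] ≥ n − E[|E(G)|] = 134 − 133/22 = 2815/22.
Numerically: ≈ 127.955.
(This is only a lower bound; the true E[α(G)] may be larger.)

E[α(G)] ≥ 2815/22 ≈ 127.955.


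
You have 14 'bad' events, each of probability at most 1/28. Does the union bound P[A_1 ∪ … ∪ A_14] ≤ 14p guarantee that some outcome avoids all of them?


Union bound: P[∪_{i=1}^{14} A_i] ≤ Σ_i P[A_i] ≤ 14·p = 14·(1/28) = 1/2.
Numerically: 1/2 ≈ 0.500000.
Is 1/2 < 1? YES.
Since P[∪ A_i] ≤ 1/2 < 1, the complement has P[∩ A_i^c] ≥ 1 − 1/2 = 1/2 > 0, so some outcome avoids every A_i.

14·p = 1/2 ≈ 0.500000; existence CERTIFIED by the union bound.


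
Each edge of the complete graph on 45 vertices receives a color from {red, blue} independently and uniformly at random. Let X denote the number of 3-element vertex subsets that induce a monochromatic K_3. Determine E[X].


Let X = Σ_S X_S over the C(45, 3) = 14190 subsets S of size 3, where X_S = 1 if the K_3 on S is monochromatic.
For a fixed S, the K_3 on S has C(3, 2) = 3 edges. P[all 3 edges red] = (1/2)^3, and likewise for blue, so P[monochromatic] = 2·(1/2)^3 = 2^{1 − 3} = 1/4.
Summing: E[X] = C(45, 3) · 2^{1 − 3} = 14190 · 1/4 = 7095/2.
Numerically: E[X] ≈ 3547.5000.

E[X] = C(45,3)·2^(1−C(3,2)) = 7095/2 ≈ 3547.5000.


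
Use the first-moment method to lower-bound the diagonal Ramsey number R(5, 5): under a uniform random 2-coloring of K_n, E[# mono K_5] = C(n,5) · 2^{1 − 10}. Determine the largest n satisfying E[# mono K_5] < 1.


We need C(n, 5) · 2^{1 − 10} < 1, i.e. C(n, 5) < 2^{10 − 1} = 512.
Check values of n near the boundary:
  n = 6: C(6, 5) = 6; 6 < 512? YES
  n = 7: C(7, 5) = 21; 21 < 512? YES
  n = 8: C(8, 5) = 56; 56 < 512? YES
  n = 9: C(9, 5) = 126; 126 < 512? YES
  n = 10: C(10, 5) = 252; 252 < 512? YES
  n = 11: C(11, 5) = 462; 462 < 512? YES
  n = 12: C(12, 5) = 792; 792 < 512? NO
The largest n with C(n, 5) < 512 is n = 11 (where E[X] = 231/256 ≈ 0.9023). Hence R(5, 5) > 11, i.e. R(5, 5) ≥ 12.

Largest n = 11; hence R(5, 5) > 11.


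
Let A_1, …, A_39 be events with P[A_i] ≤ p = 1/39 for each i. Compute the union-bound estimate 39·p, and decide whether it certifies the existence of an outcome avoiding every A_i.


Union bound: P[∪_{i=1}^{39} A_i] ≤ Σ_i P[A_i] ≤ 39·p = 39·(1/39) = 1.
Numerically: 1 ≈ 1.0000000.
Is 1 < 1? NO.
Since the bound 1 is ≥ 1, the union bound is uninformative here; it does NOT by itself certify existence.

39·p = 1 ≈ 1.0000000; existence NOT certified by the union bound.


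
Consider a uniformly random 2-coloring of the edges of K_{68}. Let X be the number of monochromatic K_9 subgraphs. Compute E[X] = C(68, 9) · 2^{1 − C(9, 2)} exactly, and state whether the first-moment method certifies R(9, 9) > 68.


E[X] = C(68, 9) · 2^{1 − 36} = 49280065120 · 2^{−35} = 49280065120/34359738368.
As a reduced fraction: E[X] = 1540002035/1073741824 ≈ 1.434.
Is E[X] < 1? NO.
Since E[X] ≥ 1, the first-moment bound is inconclusive at n = 68; it does NOT by itself certify R(9, 9) > 68.

E[X] = 1540002035/1073741824 ≈ 1.434; E[X] ≥ 1; first-moment method inconclusive here.


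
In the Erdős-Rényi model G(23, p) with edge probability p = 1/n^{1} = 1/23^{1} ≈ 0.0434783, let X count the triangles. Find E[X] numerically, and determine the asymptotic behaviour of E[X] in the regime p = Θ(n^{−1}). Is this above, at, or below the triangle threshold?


Number of potential triangles: C(23, 3) = 1771.
Each occurs with probability p³ ≈ (0.0434783)³ ≈ 8.21895291e-05.
By linearity: E[X] = C(23, 3)·p³ ≈ 1771 · 8.21895291e-05 ≈ 0.145558.
Here α = 1, so p = 1/n is exactly at the triangle threshold p ~ 1/n. Asymptotically E[X] → c³/6 = 1³/6 = 1/6 ≈ 0.166667, a bounded constant. In this regime the triangle count is asymptotically Poisson(c³/6).

E[X] ≈ 0.145558; in regime p = Θ(1/n^{1}) E[X] stays bounded (at the triangle threshold p ~ 1/n).


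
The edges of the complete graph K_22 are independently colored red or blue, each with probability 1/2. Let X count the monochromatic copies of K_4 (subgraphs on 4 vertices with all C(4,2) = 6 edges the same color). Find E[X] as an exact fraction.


Let X = Σ_S X_S over the C(22, 4) = 7315 subsets S of size 4, where X_S = 1 if the K_4 on S is monochromatic.
For a fixed S, the K_4 on S has C(4, 2) = 6 edges. P[all 6 edges red] = (1/2)^6, and likewise for blue, so P[monochromatic] = 2·(1/2)^6 = 2^{1 − 6} = 1/32.
Summing: E[X] = C(22, 4) · 2^{1 − 6} = 7315 · 1/32 = 7315/32.
Numerically: E[X] ≈ 228.594.

E[X] = C(22,4)·2^(1−C(4,2)) = 7315/32 ≈ 228.594.


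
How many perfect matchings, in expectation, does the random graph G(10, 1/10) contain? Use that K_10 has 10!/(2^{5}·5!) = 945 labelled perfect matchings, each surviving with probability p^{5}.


K_10 has 10!/(2^{5}·5!) = 945 labelled perfect matchings.
For each such perfect matching H, let X_H = 1 if all 5 edges of H are present in G. Then P[X_H = 1] = p^{5} = (1/10)^{5} = 1/100000.
By linearity of expectation: E[X] = Σ_H E[X_H] = 945 · p^{5} = 945 · 1/100000 = 189/20000.
Numerically: E[X] ≈ 0.00945.

E[X] = 945 · (1/10)^{5} = 189/20000 ≈ 0.00945.


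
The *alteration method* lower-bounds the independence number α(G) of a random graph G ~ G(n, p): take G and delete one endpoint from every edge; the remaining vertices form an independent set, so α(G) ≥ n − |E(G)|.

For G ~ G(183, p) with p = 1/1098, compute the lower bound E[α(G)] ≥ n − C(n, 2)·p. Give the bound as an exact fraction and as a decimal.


E[|E(G)|] = C(183, 2)·p = 16653 · (1/1098) = 91/6.
E[α(G)] ≥ n − E[|E(G)|] = 183 − 91/6 = 1007/6.
Numerically: ≈ 167.8333.
(This is only a lower bound; the true E[α(G)] may be larger.)

E[α(G)] ≥ 1007/6 ≈ 167.8333.


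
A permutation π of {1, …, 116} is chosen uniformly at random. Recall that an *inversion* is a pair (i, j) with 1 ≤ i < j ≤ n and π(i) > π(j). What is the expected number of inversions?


Write X = Σ X_I over the C(116, 2) = 6670 pairs i < j, with X_I the indicator of one inversion.
There are 6670 indicators.
For each fixed pair i < j, the values π(i) and π(j) are two distinct elements of {1, …, 116} in uniformly random order; by symmetry P[π(i) > π(j)] = 1/2.
By linearity: E[X] = 6670 · (1/2) = C(116, 2) · (1/2) = 6670/2 = 3335 ≈ 3335.000000.

E[X] = 3335 = 3335.000000.


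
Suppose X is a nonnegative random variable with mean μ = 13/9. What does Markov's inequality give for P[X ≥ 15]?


μ = E[X] = 13/9, a = 15.
Markov: P[X ≥ 15] ≤ μ/a = (13/9)/15 = 13/135.
Numerically: ≈ 0.09630.
(Since a = 15 > μ = 1.44444, the bound 13/135 is < 1 and informative.)

P[X ≥ 15] ≤ 13/135 ≈ 0.09630.


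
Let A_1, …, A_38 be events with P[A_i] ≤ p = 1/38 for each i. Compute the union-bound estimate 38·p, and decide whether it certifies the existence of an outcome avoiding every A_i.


Union bound: P[∪_{i=1}^{38} A_i] ≤ Σ_i P[A_i] ≤ 38·p = 38·(1/38) = 1.
Numerically: 1 ≈ 1.0000000.
Is 1 < 1? NO.
Since the bound 1 is ≥ 1, the union bound is uninformative here; it does NOT by itself certify existence.

38·p = 1 ≈ 1.0000000; existence NOT certified by the union bound.


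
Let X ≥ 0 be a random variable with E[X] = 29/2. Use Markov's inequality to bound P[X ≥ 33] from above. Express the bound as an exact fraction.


μ = E[X] = 29/2, a = 33.
Markov: P[X ≥ 33] ≤ μ/a = (29/2)/33 = 29/66.
Numerically: ≈ 0.439.
(Since a = 33 > μ = 14.500, the bound 29/66 is < 1 and informative.)

P[X ≥ 33] ≤ 29/66 ≈ 0.439.


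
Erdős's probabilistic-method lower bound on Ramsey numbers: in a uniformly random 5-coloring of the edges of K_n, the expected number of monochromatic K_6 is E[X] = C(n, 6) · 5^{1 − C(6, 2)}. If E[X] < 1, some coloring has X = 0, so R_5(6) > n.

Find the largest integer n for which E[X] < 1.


We need C(n, 6) · 5^{1 − 15} < 1, i.e. C(n, 6) < 5^{15 − 1} = 6103515625.
Check values of n near the boundary:
  n = 124: C(124, 6) = 4465475476; 4465475476 < 6103515625? YES
  n = 125: C(125, 6) = 4690625500; 4690625500 < 6103515625? YES
  n = 126: C(126, 6) = 4925156775; 4925156775 < 6103515625? YES
  n = 127: C(127, 6) = 5169379425; 5169379425 < 6103515625? YES
  n = 128: C(128, 6) = 5423611200; 5423611200 < 6103515625? YES
  n = 129: C(129, 6) = 5688177600; 5688177600 < 6103515625? YES
  n = 130: C(130, 6) = 5963412000; 5963412000 < 6103515625? YES
  n = 131: C(131, 6) = 6249655776; 6249655776 < 6103515625? NO
  n = 132: C(132, 6) = 6547258432; 6547258432 < 6103515625? NO
The largest n with C(n, 6) < 6103515625 is n = 130 (where E[X] = 47707296/48828125 ≈ 0.977045). Hence R_5(6) > 130, i.e. R_5(6) ≥ 131.

Largest n = 130; hence R_5(6) > 130.


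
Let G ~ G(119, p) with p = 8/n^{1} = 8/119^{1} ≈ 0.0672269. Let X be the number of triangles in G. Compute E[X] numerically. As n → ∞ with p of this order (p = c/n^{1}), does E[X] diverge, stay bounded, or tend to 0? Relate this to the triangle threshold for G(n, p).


Number of potential triangles: C(119, 3) = 273819.
Each occurs with probability p³ ≈ (0.0672269)³ ≈ 3.03828897e-04.
By linearity: E[X] = C(119, 3)·p³ ≈ 273819 · 3.03828897e-04 ≈ 83.194125.
Here α = 1, so p = 8/n is exactly at the triangle threshold p ~ 1/n. Asymptotically E[X] → c³/6 = 8³/6 = 256/3 ≈ 85.333333, a bounded constant. In this regime the triangle count is asymptotically Poisson(c³/6).

E[X] ≈ 83.194125; in regime p = Θ(1/n^{1}) E[X] stays bounded (at the triangle threshold p ~ 1/n).


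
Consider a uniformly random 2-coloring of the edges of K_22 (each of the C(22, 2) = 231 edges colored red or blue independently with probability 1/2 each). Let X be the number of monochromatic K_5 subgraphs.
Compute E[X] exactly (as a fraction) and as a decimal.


Let X = Σ_S X_S over the C(22, 5) = 26334 subsets S of size 5, where X_S = 1 if the K_5 on S is monochromatic.
For a fixed S, the K_5 on S has C(5, 2) = 10 edges. P[all 10 edges red] = (1/2)^10, and likewise for blue, so P[monochromatic] = 2·(1/2)^10 = 2^{1 − 10} = 1/512.
By linearity: E[X] = C(22, 5) · 2^{1 − 10} = 26334 · 1/512 = 13167/256.
Numerically: E[X] ≈ 51.4336.

E[X] = C(22,5)·2^(1−C(5,2)) = 13167/256 ≈ 51.4336.


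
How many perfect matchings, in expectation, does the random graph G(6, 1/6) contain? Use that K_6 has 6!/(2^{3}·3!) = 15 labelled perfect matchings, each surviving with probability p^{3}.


K_6 has 6!/(2^{3}·3!) = 15 labelled perfect matchings.
For each such perfect matching H, let X_H = 1 if all 3 edges of H are present in G. Then P[X_H = 1] = p^{3} = (1/6)^{3} = 1/216.
By linearity of expectation: E[X] = Σ_H E[X_H] = 15 · p^{3} = 15 · 1/216 = 5/72.
Numerically: E[X] ≈ 0.0694444.

E[X] = 15 · (1/6)^{3} = 5/72 ≈ 0.0694444.


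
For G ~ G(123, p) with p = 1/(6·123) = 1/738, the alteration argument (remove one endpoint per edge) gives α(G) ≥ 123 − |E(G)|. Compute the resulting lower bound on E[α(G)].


E[|E(G)|] = C(123, 2)·p = 7503 · (1/738) = 61/6.
E[α(G)] ≥ n − E[|E(G)|] = 123 − 61/6 = 677/6.
Numerically: ≈ 112.8333.
(This is only a lower bound; the true E[α(G)] may be larger.)

E[α(G)] ≥ 677/6 ≈ 112.8333.


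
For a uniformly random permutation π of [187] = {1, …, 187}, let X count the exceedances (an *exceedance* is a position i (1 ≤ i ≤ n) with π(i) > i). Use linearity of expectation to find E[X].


Write X = Σ_{i=1}^{187} X_i, where X_i = 1_{π(i) > i}.
For each fixed i, π(i) is uniform over {1, …, 187} (marginal of a uniform permutation), so P[π(i) > i] = (n − i)/n. Summing: Σ_{i=1}^{187} (n − i)/n = (0 + 1 + … + 186)/187 = 187(187 − 1)/(2·187) = (187 − 1)/2.
Hence E[X] = Σ_{i=1}^{187} (187 − i)/187 = 93 ≈ 93.000.

E[X] = 93 = 93.000.


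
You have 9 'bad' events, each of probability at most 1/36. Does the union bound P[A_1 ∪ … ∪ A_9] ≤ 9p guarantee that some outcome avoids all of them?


Union bound: P[∪_{i=1}^{9} A_i] ≤ Σ_i P[A_i] ≤ 9·p = 9·(1/36) = 1/4.
Numerically: 1/4 ≈ 0.25000.
Is 1/4 < 1? YES.
Since P[∪ A_i] ≤ 1/4 < 1, the complement has P[∩ A_i^c] ≥ 1 − 1/4 = 3/4 > 0, so some outcome avoids every A_i.

9·p = 1/4 ≈ 0.25000; existence CERTIFIED by the union bound.


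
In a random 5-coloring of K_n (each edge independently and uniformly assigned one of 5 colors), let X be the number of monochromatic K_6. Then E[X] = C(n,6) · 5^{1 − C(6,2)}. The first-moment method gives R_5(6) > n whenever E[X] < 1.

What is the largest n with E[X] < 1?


We need C(n, 6) · 5^{1 − 15} < 1, i.e. C(n, 6) < 5^{15 − 1} = 6103515625.
Check values of n near the boundary:
  n = 127: C(127, 6) = 5169379425; 5169379425 < 6103515625? YES
  n = 128: C(128, 6) = 5423611200; 5423611200 < 6103515625? YES
  n = 129: C(129, 6) = 5688177600; 5688177600 < 6103515625? YES
  n = 130: C(130, 6) = 5963412000; 5963412000 < 6103515625? YES
  n = 131: C(131, 6) = 6249655776; 6249655776 < 6103515625? NO
  n = 132: C(132, 6) = 6547258432; 6547258432 < 6103515625? NO
  n = 133: C(133, 6) = 6856577728; 6856577728 < 6103515625? NO
The largest n with C(n, 6) < 6103515625 is n = 130 (where E[X] = 47707296/48828125 ≈ 0.9770). Hence R_5(6) > 130, i.e. R_5(6) ≥ 131.

Largest n = 130; hence R_5(6) > 130.


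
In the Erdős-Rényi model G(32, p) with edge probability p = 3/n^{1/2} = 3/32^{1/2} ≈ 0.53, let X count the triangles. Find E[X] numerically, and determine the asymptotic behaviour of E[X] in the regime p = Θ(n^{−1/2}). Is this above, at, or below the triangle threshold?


Number of potential triangles: C(32, 3) = 4960.
Each occurs with probability p³ ≈ (0.53)³ ≈ 1.49155e-01.
By linearity: E[X] = C(32, 3)·p³ ≈ 4960 · 1.49155e-01 ≈ 739.810.
Since α = 1/2 < 1, p = c/n^{1/2} ≫ 1/n is above the triangle threshold p ~ 1/n. Asymptotically E[X] ~ (c³/6)·n^{3(1−α)} = (3³/6)·n^{1.5} → ∞; triangles are abundant w.h.p.

E[X] ≈ 739.810; in regime p = Θ(1/n^{1/2}) E[X] diverges (above the triangle threshold p ~ 1/n).


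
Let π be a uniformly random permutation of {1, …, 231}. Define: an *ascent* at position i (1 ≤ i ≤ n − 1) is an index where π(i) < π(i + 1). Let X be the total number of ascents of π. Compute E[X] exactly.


Write X = Σ X_I over i = 1, …, 230, with X_I the indicator of one ascent.
There are 230 indicators.
For each fixed i, the pair (π(i), π(i+1)) is a uniformly random ordered pair of distinct values from {1, …, 231}; by symmetry P[π(i) < π(i+1)] = 1/2.
By linearity: E[X] = 230 · (1/2) = (231 − 1) · (1/2) = 115 ≈ 115.0000.

E[X] = 115 = 115.0000.


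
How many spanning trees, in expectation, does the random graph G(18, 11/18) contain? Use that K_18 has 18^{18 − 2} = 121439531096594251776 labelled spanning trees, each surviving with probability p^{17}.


K_18 has 18^{18 − 2} = 121439531096594251776 labelled spanning trees.
For each such spanning tree H, let X_H = 1 if all 17 edges of H are present in G. Then P[X_H = 1] = p^{17} = (11/18)^{17} = 505447028499293771/2185911559738696531968.
By linearity of expectation: E[X] = Σ_H E[X_H] = 121439531096594251776 · p^{17} = 121439531096594251776 · 505447028499293771/2185911559738696531968 = 505447028499293771/18.
Numerically: E[X] ≈ 2.808e+16.

E[X] = 121439531096594251776 · (11/18)^{17} = 505447028499293771/18 ≈ 2.808e+16.


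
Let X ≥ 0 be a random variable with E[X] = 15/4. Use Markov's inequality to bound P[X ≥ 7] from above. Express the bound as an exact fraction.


μ = E[X] = 15/4, a = 7.
Markov: P[X ≥ 7] ≤ μ/a = (15/4)/7 = 15/28.
Numerically: ≈ 0.53571.
(Since a = 7 > μ = 3.75000, the bound 15/28 is < 1 and informative.)

P[X ≥ 7] ≤ 15/28 ≈ 0.53571.


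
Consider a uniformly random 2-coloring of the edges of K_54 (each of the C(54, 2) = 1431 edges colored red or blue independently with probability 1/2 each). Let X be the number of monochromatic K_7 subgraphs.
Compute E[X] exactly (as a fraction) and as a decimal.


Let X = Σ_S X_S over the C(54, 7) = 177100560 subsets S of size 7, where X_S = 1 if the K_7 on S is monochromatic.
For a fixed S, the K_7 on S has C(7, 2) = 21 edges. P[all 21 edges red] = (1/2)^21, and likewise for blue, so P[monochromatic] = 2·(1/2)^21 = 2^{1 − 21} = 1/1048576.
By linearity: E[X] = C(54, 7) · 2^{1 − 21} = 177100560 · 1/1048576 = 11068785/65536.
Numerically: E[X] ≈ 168.896255.

E[X] = C(54,7)·2^(1−C(7,2)) = 11068785/65536 ≈ 168.896255.


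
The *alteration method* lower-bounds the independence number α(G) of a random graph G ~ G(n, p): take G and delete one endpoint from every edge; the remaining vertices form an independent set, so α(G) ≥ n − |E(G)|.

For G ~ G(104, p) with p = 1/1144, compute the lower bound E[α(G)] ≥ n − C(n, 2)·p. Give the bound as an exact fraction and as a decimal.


E[|E(G)|] = C(104, 2)·p = 5356 · (1/1144) = 103/22.
E[α(G)] ≥ n − E[|E(G)|] = 104 − 103/22 = 2185/22.
Numerically: ≈ 99.31818.
(This is only a lower bound; the true E[α(G)] may be larger.)

E[α(G)] ≥ 2185/22 ≈ 99.31818.


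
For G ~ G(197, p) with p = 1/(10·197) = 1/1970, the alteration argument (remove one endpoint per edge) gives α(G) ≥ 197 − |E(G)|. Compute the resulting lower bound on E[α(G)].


E[|E(G)|] = C(197, 2)·p = 19306 · (1/1970) = 49/5.
E[α(G)] ≥ n − E[|E(G)|] = 197 − 49/5 = 936/5.
Numerically: ≈ 187.20000.
(This is only a lower bound; the true E[α(G)] may be larger.)

E[α(G)] ≥ 936/5 ≈ 187.20000.


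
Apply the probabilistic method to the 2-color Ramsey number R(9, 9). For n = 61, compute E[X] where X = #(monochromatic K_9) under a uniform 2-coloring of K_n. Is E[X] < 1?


E[X] = C(61, 9) · 2^{1 − 36} = 17341763505 · 2^{−35} = 17341763505/34359738368.
As a reduced fraction: E[X] = 17341763505/34359738368 ≈ 0.5047.
Is E[X] < 1? YES.
Since E[X] < 1, there exists a 2-coloring of K_{61} with no monochromatic K_9; hence R(9, 9) > 61.

E[X] = 17341763505/34359738368 ≈ 0.5047; E[X] < 1, so R(9, 9) > 61.


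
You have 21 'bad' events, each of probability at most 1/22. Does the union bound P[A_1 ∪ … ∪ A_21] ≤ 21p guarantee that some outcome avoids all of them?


Union bound: P[∪_{i=1}^{21} A_i] ≤ Σ_i P[A_i] ≤ 21·p = 21·(1/22) = 21/22.
Numerically: 21/22 ≈ 0.9545455.
Is 21/22 < 1? YES.
Since P[∪ A_i] ≤ 21/22 < 1, the complement has P[∩ A_i^c] ≥ 1 − 21/22 = 1/22 > 0, so some outcome avoids every A_i.

21·p = 21/22 ≈ 0.9545455; existence CERTIFIED by the union bound.


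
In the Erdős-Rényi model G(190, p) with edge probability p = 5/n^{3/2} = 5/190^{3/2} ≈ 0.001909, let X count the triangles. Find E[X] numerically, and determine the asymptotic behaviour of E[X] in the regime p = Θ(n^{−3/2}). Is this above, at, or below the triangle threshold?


Number of potential triangles: C(190, 3) = 1125180.
Each occurs with probability p³ ≈ (0.001909)³ ≈ 6.958551e-09.
By linearity: E[X] = C(190, 3)·p³ ≈ 1125180 · 6.958551e-09 ≈ 0.0078.
Since α = 3/2 > 1, p = c/n^{3/2} = o(1/n) is below the triangle threshold p ~ 1/n. Asymptotically E[X] ~ (c³/6)·n^{3(1−α)} = (5³/6)·n^{-1.5} → 0, so by Markov's inequality G has no triangles w.h.p.

E[X] ≈ 0.0078; in regime p = Θ(1/n^{3/2}) E[X] tends to 0 (below the triangle threshold p ~ 1/n).


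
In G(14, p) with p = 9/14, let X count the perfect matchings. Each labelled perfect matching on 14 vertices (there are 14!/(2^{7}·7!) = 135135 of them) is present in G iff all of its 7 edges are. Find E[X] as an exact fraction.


K_14 has 14!/(2^{7}·7!) = 135135 labelled perfect matchings.
For each such perfect matching H, let X_H = 1 if all 7 edges of H are present in G. Then P[X_H = 1] = p^{7} = (9/14)^{7} = 4782969/105413504.
Summing the indicators: E[X] = Σ_H E[X_H] = 135135 · p^{7} = 135135 · 4782969/105413504 = 92335216545/15059072.
Numerically: E[X] ≈ 6131.53.

E[X] = 135135 · (9/14)^{7} = 92335216545/15059072 ≈ 6131.53.


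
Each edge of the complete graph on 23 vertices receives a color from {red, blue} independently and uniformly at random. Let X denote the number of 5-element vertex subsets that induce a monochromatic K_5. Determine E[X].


Let X = Σ_S X_S over the C(23, 5) = 33649 subsets S of size 5, where X_S = 1 if the K_5 on S is monochromatic.
For a fixed S, the K_5 on S has C(5, 2) = 10 edges. P[all 10 edges red] = (1/2)^10, and likewise for blue, so P[monochromatic] = 2·(1/2)^10 = 2^{1 − 10} = 1/512.
Summing: E[X] = C(23, 5) · 2^{1 − 10} = 33649 · 1/512 = 33649/512.
Numerically: E[X] ≈ 65.720703.

E[X] = C(23,5)·2^(1−C(5,2)) = 33649/512 ≈ 65.720703.


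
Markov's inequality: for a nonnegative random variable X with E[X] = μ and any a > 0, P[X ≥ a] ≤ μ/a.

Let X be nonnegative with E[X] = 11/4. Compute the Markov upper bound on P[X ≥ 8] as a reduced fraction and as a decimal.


μ = E[X] = 11/4, a = 8.
Markov: P[X ≥ 8] ≤ μ/a = (11/4)/8 = 11/32.
Numerically: ≈ 0.3438.
(Since a = 8 > μ = 2.7500, the bound 11/32 is < 1 and informative.)

P[X ≥ 8] ≤ 11/32 ≈ 0.3438.


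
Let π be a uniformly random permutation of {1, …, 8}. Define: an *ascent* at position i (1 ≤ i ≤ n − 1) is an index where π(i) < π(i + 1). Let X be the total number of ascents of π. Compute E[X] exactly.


Write X = Σ X_I over i = 1, …, 7, with X_I the indicator of one ascent.
There are 7 indicators.
For each fixed i, the pair (π(i), π(i+1)) is a uniformly random ordered pair of distinct values from {1, …, 8}; by symmetry P[π(i) < π(i+1)] = 1/2.
By linearity: E[X] = 7 · (1/2) = (8 − 1) · (1/2) = 7/2 ≈ 3.500000.

E[X] = 7/2 = 3.500000.


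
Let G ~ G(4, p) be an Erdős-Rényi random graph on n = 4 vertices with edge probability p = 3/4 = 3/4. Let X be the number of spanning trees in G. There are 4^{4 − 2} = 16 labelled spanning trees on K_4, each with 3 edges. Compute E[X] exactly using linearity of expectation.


K_4 has 4^{4 − 2} = 16 labelled spanning trees.
For each such spanning tree H, let X_H = 1 if all 3 edges of H are present in G. Then P[X_H = 1] = p^{3} = (3/4)^{3} = 27/64.
By linearity: E[X] = Σ_H E[X_H] = 16 · p^{3} = 16 · 27/64 = 27/4.
Numerically: E[X] ≈ 6.75.

E[X] = 16 · (3/4)^{3} = 27/4 ≈ 6.75.


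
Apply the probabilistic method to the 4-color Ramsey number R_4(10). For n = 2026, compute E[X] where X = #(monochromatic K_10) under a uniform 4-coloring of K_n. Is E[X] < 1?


E[X] = C(2026, 10) · 4^{1 − 45} = 314029205130126398094885285 · 4^{−44} = 314029205130126398094885285/309485009821345068724781056.
As a reduced fraction: E[X] = 314029205130126398094885285/309485009821345068724781056 ≈ 1.0146831.
Is E[X] < 1? NO.
Since E[X] ≥ 1, the first-moment bound is inconclusive at n = 2026; it does NOT by itself certify R_4(10) > 2026.

E[X] = 314029205130126398094885285/309485009821345068724781056 ≈ 1.0146831; E[X] ≥ 1; first-moment method inconclusive here.


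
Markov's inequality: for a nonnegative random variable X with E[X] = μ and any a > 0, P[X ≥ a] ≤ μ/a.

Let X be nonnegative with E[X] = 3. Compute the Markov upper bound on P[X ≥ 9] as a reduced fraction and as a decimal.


μ = E[X] = 3, a = 9.
Markov: P[X ≥ 9] ≤ μ/a = (3)/9 = 1/3.
Numerically: ≈ 0.3333.
(Since a = 9 > μ = 3.0000, the bound 1/3 is < 1 and informative.)

P[X ≥ 9] ≤ 1/3 ≈ 0.3333.
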